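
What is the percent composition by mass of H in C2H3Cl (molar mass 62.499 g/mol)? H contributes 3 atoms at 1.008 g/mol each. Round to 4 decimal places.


pct = 100 * (n_elem * M_elem) / M_total
mass_contribution = 3 * 1.008 = 3.024 g/mol
pct = 100 * 3.024 / 62.499
pct = 4.83847742 %, rounded to 4 dp:

4.8385 %


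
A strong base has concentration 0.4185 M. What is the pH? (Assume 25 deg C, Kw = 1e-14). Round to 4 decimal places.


A strong base dissociates completely, so [OH-] equals the given concentration.
pOH = -log10([OH-]) = -log10(0.4185) = 0.378305
pH = 14 - pOH = 14 - 0.378305
pH = 13.621695, rounded to 4 dp:

13.6217


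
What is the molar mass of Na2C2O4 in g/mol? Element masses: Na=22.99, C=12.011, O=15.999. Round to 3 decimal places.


M = sum(count * atomic_mass) over atoms.
M = 2*22.99 + 2*12.011 + 4*15.999
M = 45.98 + 24.022 + 63.996
M = 133.998 g/mol, rounded to 3 dp:

133.998 g/mol


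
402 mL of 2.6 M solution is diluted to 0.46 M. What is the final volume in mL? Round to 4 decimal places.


Dilution: M1*V1 = M2*V2, solve for V2.
V2 = M1*V1 / M2
V2 = 2.6 * 402 / 0.46
V2 = 1045.2 / 0.46
V2 = 2272.17391304 mL, rounded to 4 dp:

2272.1739 mL


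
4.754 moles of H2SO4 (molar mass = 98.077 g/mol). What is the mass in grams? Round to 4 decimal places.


mass = n * M
mass = 4.754 * 98.077
mass = 466.258058 g, rounded to 4 dp:

466.2581 g


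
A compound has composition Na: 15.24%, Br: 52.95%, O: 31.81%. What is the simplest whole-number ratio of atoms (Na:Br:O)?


Assume 100 g of compound, divide each mass% by atomic mass to get moles, then normalize by the smallest to get a raw atom ratio.
Moles per 100 g: Na: 15.24/22.99 = 0.6629, Br: 52.95/79.904 = 0.6627, O: 31.81/15.999 = 1.9882
Raw ratio (divide by min = 0.6627): Na: 1.0, Br: 1.0, O: 3.0
Multiply by 1 to clear fractions: Na: 1.0 ~= 1, Br: 1.0 ~= 1, O: 3.0 ~= 3
Reduce by GCD to get the simplest whole-number ratio:

1:1:3


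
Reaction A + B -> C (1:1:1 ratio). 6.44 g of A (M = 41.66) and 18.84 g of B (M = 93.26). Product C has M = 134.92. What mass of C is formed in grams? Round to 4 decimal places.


Find moles of each reactant; the smaller value is the limiting reagent in a 1:1:1 reaction, so moles_C equals moles of the limiter.
n_A = mass_A / M_A = 6.44 / 41.66 = 0.154585 mol
n_B = mass_B / M_B = 18.84 / 93.26 = 0.202016 mol
Limiting reagent: A (smaller), n_limiting = 0.154585 mol
mass_C = n_limiting * M_C = 0.154585 * 134.92
mass_C = 20.8566082 g, rounded to 4 dp:

20.8566 g


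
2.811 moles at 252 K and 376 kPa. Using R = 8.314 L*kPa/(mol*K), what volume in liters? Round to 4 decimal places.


PV = nRT, solve for V = nRT / P.
nRT = 2.811 * 8.314 * 252 = 5889.4048
V = 5889.4048 / 376
V = 15.66331064 L, rounded to 4 dp:

15.6633 L


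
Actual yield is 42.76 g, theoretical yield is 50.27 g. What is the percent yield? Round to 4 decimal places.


% yield = 100 * actual / theoretical
% yield = 100 * 42.76 / 50.27
% yield = 85.06067237 %, rounded to 4 dp:

85.0607 %


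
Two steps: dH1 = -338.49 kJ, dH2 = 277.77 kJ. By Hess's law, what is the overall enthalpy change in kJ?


Hess's law: enthalpy is a state function, so add the step enthalpies.
dH_total = dH1 + dH2 = -338.49 + (277.77)
dH_total = -60.72 kJ:

-60.72 kJ


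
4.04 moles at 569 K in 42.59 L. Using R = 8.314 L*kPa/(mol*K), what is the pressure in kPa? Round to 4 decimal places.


PV = nRT, solve for P = nRT / V.
nRT = 4.04 * 8.314 * 569 = 19111.8906
P = 19111.8906 / 42.59
P = 448.7412679 kPa, rounded to 4 dp:

448.7413 kPa


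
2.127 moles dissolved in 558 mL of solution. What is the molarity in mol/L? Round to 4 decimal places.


Convert volume to liters: V_L = V_mL / 1000.
V_L = 558 / 1000 = 0.558 L
M = n / V_L = 2.127 / 0.558
M = 3.81182796 mol/L, rounded to 4 dp:

3.8118 mol/L


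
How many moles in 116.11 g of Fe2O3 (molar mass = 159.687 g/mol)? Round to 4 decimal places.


n = mass / M
n = 116.11 / 159.687
n = 0.72710991 mol, rounded to 4 dp:

0.7271 mol


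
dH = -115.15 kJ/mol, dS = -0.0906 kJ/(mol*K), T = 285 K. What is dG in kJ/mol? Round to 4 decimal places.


Gibbs: dG = dH - T*dS (consistent units, dS already in kJ/(mol*K)).
T*dS = 285 * -0.0906 = -25.821
dG = -115.15 - (-25.821)
dG = -89.329 kJ/mol, rounded to 4 dp:

-89.3290 kJ/mol


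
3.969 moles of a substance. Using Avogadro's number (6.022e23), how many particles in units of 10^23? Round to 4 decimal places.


N = n * NA, then divide by 1e23 for the requested units.
N / 1e23 = n * 6.022
N / 1e23 = 3.969 * 6.022
N / 1e23 = 23.901318, rounded to 4 dp:

23.9013


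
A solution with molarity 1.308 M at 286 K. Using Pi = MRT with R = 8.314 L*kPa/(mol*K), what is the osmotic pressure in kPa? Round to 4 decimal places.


Osmotic pressure (van't Hoff): Pi = M*R*T.
RT = 8.314 * 286 = 2377.804
Pi = 1.308 * 2377.804
Pi = 3110.167632 kPa, rounded to 4 dp:

3110.1676 kPa


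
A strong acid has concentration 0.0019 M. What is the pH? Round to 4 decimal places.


A strong acid dissociates completely, so [H+] equals the given concentration.
pH = -log10([H+]) = -log10(0.0019)
pH = 2.7212464, rounded to 4 dp:

2.7212


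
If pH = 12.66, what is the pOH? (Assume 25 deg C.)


At 25 deg C, pH + pOH = 14.
pOH = 14 - pH = 14 - 12.66
pOH = 1.34:

1.34


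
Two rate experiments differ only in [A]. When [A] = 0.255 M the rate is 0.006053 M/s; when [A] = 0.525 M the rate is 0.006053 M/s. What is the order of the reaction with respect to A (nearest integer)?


Rate is proportional to [A]^n, so rate2/rate1 = ([A]2/[A]1)^n. Take logs to solve for n.
rate2/rate1 = 0.006053 / 0.006053 = 1.0
[A]2/[A]1 = 0.525 / 0.255 = 2.0588
n = ln(1.0) / ln(2.0588) = 0.0
Nearest integer order:

0


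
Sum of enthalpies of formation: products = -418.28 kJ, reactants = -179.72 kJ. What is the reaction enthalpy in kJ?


dH_rxn = sum(dH_f products) - sum(dH_f reactants)
dH_rxn = -418.28 - (-179.72)
dH_rxn = -238.56 kJ:

-238.56 kJ


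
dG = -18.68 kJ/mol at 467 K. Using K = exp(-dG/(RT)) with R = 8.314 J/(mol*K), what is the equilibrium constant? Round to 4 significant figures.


dG is in kJ/mol; multiply by 1000 to match R in J/(mol*K).
RT = 8.314 * 467 = 3882.638 J/mol
exponent = -dG*1000 / (RT) = -(-18.68*1000) / 3882.638 = 4.8111619
K = exp(4.8111619)
K = 122.8743, rounded to 4 significant figures:

122.9


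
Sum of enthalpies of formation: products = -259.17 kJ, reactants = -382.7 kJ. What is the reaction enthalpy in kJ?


dH_rxn = sum(dH_f products) - sum(dH_f reactants)
dH_rxn = -259.17 - (-382.7)
dH_rxn = 123.53 kJ:

123.53 kJ


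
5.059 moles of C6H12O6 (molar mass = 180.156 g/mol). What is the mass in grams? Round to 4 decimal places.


mass = n * M
mass = 5.059 * 180.156
mass = 911.409204 g, rounded to 4 dp:

911.4092 g


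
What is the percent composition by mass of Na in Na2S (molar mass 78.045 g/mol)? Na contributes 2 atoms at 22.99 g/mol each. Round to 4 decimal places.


pct = 100 * (n_elem * M_elem) / M_total
mass_contribution = 2 * 22.99 = 45.98 g/mol
pct = 100 * 45.98 / 78.045
pct = 58.91472868 %, rounded to 4 dp:

58.9147 %


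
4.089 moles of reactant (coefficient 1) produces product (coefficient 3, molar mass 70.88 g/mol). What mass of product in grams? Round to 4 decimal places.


Use the coefficient ratio to convert reactant moles to product moles, then multiply by the product's molar mass.
moles_P = moles_R * (coeff_P / coeff_R) = 4.089 * (3/1) = 12.267
mass_P = moles_P * M_P = 12.267 * 70.88
mass_P = 869.48496 g, rounded to 4 dp:

869.4850 g


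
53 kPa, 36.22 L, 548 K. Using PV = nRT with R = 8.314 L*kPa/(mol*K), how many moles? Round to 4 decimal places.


PV = nRT, solve for n = PV / (RT).
PV = 53 * 36.22 = 1919.66
RT = 8.314 * 548 = 4556.072
n = 1919.66 / 4556.072
n = 0.42134101 mol, rounded to 4 dp:

0.4213 mol


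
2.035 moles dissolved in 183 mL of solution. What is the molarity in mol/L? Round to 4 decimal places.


Convert volume to liters: V_L = V_mL / 1000.
V_L = 183 / 1000 = 0.183 L
M = n / V_L = 2.035 / 0.183
M = 11.12021858 mol/L, rounded to 4 dp:

11.1202 mol/L


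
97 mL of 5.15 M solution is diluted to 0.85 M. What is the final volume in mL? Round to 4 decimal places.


Dilution: M1*V1 = M2*V2, solve for V2.
V2 = M1*V1 / M2
V2 = 5.15 * 97 / 0.85
V2 = 499.55 / 0.85
V2 = 587.70588235 mL, rounded to 4 dp:

587.7059 mL


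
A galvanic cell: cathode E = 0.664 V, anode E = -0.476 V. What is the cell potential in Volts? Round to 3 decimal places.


Standard cell potential: E_cell = E_cathode - E_anode.
E_cell = 0.664 - (-0.476)
E_cell = 1.14 V, rounded to 3 dp:

1.140 V


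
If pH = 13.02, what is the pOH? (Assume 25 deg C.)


At 25 deg C, pH + pOH = 14.
pOH = 14 - pH = 14 - 13.02
pOH = 0.98:

0.98


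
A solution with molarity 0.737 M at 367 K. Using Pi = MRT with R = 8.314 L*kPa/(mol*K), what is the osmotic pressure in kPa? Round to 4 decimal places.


Osmotic pressure (van't Hoff): Pi = M*R*T.
RT = 8.314 * 367 = 3051.238
Pi = 0.737 * 3051.238
Pi = 2248.762406 kPa, rounded to 4 dp:

2248.7624 kPa


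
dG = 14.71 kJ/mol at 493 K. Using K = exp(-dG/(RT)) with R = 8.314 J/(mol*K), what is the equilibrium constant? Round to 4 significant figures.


dG is in kJ/mol; multiply by 1000 to match R in J/(mol*K).
RT = 8.314 * 493 = 4098.802 J/mol
exponent = -dG*1000 / (RT) = -(14.71*1000) / 4098.802 = -3.58885352
K = exp(-3.58885352)
K = 0.02762999, rounded to 4 significant figures:

0.02763


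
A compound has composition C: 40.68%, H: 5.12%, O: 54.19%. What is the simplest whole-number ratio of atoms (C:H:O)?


Assume 100 g of compound, divide each mass% by atomic mass to get moles, then normalize by the smallest to get a raw atom ratio.
Moles per 100 g: C: 40.68/12.011 = 3.3869, H: 5.12/1.008 = 5.0794, O: 54.19/15.999 = 3.3871
Raw ratio (divide by min = 3.3869): C: 1.0, H: 1.5, O: 1.0
Multiply by 2 to clear fractions: C: 2.0 ~= 2, H: 2.999 ~= 3, O: 2.0 ~= 2
Reduce by GCD to get the simplest whole-number ratio:

2:3:2


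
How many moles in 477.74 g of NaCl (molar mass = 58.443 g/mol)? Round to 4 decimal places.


n = mass / M
n = 477.74 / 58.443
n = 8.17446059 mol, rounded to 4 dp:

8.1745 mol


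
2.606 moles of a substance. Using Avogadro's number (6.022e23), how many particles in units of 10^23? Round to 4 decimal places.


N = n * NA, then divide by 1e23 for the requested units.
N / 1e23 = n * 6.022
N / 1e23 = 2.606 * 6.022
N / 1e23 = 15.693332, rounded to 4 dp:

15.6933


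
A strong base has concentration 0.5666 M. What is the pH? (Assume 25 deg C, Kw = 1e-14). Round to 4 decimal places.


A strong base dissociates completely, so [OH-] equals the given concentration.
pOH = -log10([OH-]) = -log10(0.5666) = 0.246723
pH = 14 - pOH = 14 - 0.246723
pH = 13.753277, rounded to 4 dp:

13.7533


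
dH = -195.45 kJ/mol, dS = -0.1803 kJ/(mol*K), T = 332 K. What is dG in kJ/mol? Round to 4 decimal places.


Gibbs: dG = dH - T*dS (consistent units, dS already in kJ/(mol*K)).
T*dS = 332 * -0.1803 = -59.8596
dG = -195.45 - (-59.8596)
dG = -135.5904 kJ/mol, rounded to 4 dp:

-135.5904 kJ/mol


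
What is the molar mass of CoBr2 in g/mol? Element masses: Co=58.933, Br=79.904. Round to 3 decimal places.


M = sum(count * atomic_mass) over atoms.
M = 1*58.933 + 2*79.904
M = 58.933 + 159.808
M = 218.741 g/mol, rounded to 3 dp:

218.741 g/mol


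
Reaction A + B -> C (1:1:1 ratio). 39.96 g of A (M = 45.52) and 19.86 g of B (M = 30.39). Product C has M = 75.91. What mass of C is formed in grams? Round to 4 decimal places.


Find moles of each reactant; the smaller value is the limiting reagent in a 1:1:1 reaction, so moles_C equals moles of the limiter.
n_A = mass_A / M_A = 39.96 / 45.52 = 0.877856 mol
n_B = mass_B / M_B = 19.86 / 30.39 = 0.653504 mol
Limiting reagent: B (smaller), n_limiting = 0.653504 mol
mass_C = n_limiting * M_C = 0.653504 * 75.91
mass_C = 49.60748864 g, rounded to 4 dp:

49.6075 g


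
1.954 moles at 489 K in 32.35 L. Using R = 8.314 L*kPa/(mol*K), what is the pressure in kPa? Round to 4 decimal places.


PV = nRT, solve for P = nRT / V.
nRT = 1.954 * 8.314 * 489 = 7944.0769
P = 7944.0769 / 32.35
P = 245.56651932 kPa, rounded to 4 dp:

245.5665 kPa


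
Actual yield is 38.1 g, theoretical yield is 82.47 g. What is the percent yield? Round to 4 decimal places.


% yield = 100 * actual / theoretical
% yield = 100 * 38.1 / 82.47
% yield = 46.19861768 %, rounded to 4 dp:

46.1986 %


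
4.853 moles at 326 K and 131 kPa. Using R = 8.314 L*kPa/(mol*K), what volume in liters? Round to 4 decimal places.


PV = nRT, solve for V = nRT / P.
nRT = 4.853 * 8.314 * 326 = 13153.3965
V = 13153.3965 / 131
V = 100.40760687 L, rounded to 4 dp:

100.4076 L


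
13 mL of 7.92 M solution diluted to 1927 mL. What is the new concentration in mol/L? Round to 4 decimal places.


Dilution: M1*V1 = M2*V2, solve for M2.
M2 = M1*V1 / V2
M2 = 7.92 * 13 / 1927
M2 = 102.96 / 1927
M2 = 0.0534302 mol/L, rounded to 4 dp:

0.0534 mol/L


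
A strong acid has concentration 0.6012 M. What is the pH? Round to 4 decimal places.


A strong acid dissociates completely, so [H+] equals the given concentration.
pH = -log10([H+]) = -log10(0.6012)
pH = 0.22098103, rounded to 4 dp:

0.2210


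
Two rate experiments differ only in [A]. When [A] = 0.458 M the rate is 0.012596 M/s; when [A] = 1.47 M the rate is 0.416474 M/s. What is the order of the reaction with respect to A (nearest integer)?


Rate is proportional to [A]^n, so rate2/rate1 = ([A]2/[A]1)^n. Take logs to solve for n.
rate2/rate1 = 0.416474 / 0.012596 = 33.064
[A]2/[A]1 = 1.47 / 0.458 = 3.2096
n = ln(33.064) / ln(3.2096) = 3.0
Nearest integer order:

3


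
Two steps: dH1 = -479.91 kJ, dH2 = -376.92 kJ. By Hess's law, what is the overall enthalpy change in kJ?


Hess's law: enthalpy is a state function, so add the step enthalpies.
dH_total = dH1 + dH2 = -479.91 + (-376.92)
dH_total = -856.83 kJ:

-856.83 kJ


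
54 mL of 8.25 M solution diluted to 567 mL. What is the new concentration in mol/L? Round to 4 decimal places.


Dilution: M1*V1 = M2*V2, solve for M2.
M2 = M1*V1 / V2
M2 = 8.25 * 54 / 567
M2 = 445.5 / 567
M2 = 0.78571429 mol/L, rounded to 4 dp:

0.7857 mol/L


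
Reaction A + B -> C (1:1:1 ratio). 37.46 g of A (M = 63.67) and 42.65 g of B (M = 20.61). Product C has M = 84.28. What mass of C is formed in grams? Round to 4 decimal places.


Find moles of each reactant; the smaller value is the limiting reagent in a 1:1:1 reaction, so moles_C equals moles of the limiter.
n_A = mass_A / M_A = 37.46 / 63.67 = 0.588346 mol
n_B = mass_B / M_B = 42.65 / 20.61 = 2.069384 mol
Limiting reagent: A (smaller), n_limiting = 0.588346 mol
mass_C = n_limiting * M_C = 0.588346 * 84.28
mass_C = 49.58580088 g, rounded to 4 dp:

49.5858 g


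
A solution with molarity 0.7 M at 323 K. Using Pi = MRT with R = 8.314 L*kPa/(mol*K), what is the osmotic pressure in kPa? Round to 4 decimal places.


Osmotic pressure (van't Hoff): Pi = M*R*T.
RT = 8.314 * 323 = 2685.422
Pi = 0.7 * 2685.422
Pi = 1879.7954 kPa, rounded to 4 dp:

1879.7954 kPa


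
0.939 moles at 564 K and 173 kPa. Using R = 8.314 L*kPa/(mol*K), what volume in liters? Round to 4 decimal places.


PV = nRT, solve for V = nRT / P.
nRT = 0.939 * 8.314 * 564 = 4403.0611
V = 4403.0611 / 173
V = 25.45122023 L, rounded to 4 dp:

25.4512 L


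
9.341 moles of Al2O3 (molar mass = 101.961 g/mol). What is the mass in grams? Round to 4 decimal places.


mass = n * M
mass = 9.341 * 101.961
mass = 952.417701 g, rounded to 4 dp:

952.4177 g


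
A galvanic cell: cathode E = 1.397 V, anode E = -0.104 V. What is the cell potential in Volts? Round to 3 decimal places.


Standard cell potential: E_cell = E_cathode - E_anode.
E_cell = 1.397 - (-0.104)
E_cell = 1.501 V, rounded to 3 dp:

1.501 V


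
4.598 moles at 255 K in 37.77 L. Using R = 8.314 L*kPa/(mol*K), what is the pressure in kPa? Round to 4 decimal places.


PV = nRT, solve for P = nRT / V.
nRT = 4.598 * 8.314 * 255 = 9748.0819
P = 9748.0819 / 37.77
P = 258.09059836 kPa, rounded to 4 dp:

258.0906 kPa


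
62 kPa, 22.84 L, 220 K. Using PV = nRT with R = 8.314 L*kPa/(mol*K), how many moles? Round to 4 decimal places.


PV = nRT, solve for n = PV / (RT).
PV = 62 * 22.84 = 1416.08
RT = 8.314 * 220 = 1829.08
n = 1416.08 / 1829.08
n = 0.77420342 mol, rounded to 4 dp:

0.7742 mol


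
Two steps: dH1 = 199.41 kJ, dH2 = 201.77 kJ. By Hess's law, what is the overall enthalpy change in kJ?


Hess's law: enthalpy is a state function, so add the step enthalpies.
dH_total = dH1 + dH2 = 199.41 + (201.77)
dH_total = 401.18 kJ:

401.18 kJ


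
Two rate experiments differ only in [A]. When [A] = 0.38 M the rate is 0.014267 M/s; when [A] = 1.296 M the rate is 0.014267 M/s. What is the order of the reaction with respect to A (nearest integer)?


Rate is proportional to [A]^n, so rate2/rate1 = ([A]2/[A]1)^n. Take logs to solve for n.
rate2/rate1 = 0.014267 / 0.014267 = 1.0
[A]2/[A]1 = 1.296 / 0.38 = 3.4105
n = ln(1.0) / ln(3.4105) = 0.0
Nearest integer order:

0


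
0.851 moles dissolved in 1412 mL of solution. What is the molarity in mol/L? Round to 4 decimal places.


Convert volume to liters: V_L = V_mL / 1000.
V_L = 1412 / 1000 = 1.412 L
M = n / V_L = 0.851 / 1.412
M = 0.60269122 mol/L, rounded to 4 dp:

0.6027 mol/L


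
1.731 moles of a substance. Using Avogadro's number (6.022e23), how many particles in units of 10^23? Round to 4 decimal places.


N = n * NA, then divide by 1e23 for the requested units.
N / 1e23 = n * 6.022
N / 1e23 = 1.731 * 6.022
N / 1e23 = 10.424082, rounded to 4 dp:

10.4241


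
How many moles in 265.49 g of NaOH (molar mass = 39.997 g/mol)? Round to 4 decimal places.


n = mass / M
n = 265.49 / 39.997
n = 6.63774783 mol, rounded to 4 dp:

6.6377 mol


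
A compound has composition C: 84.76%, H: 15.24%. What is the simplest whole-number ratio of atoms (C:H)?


Assume 100 g of compound, divide each mass% by atomic mass to get moles, then normalize by the smallest to get a raw atom ratio.
Moles per 100 g: C: 84.76/12.011 = 7.0569, H: 15.24/1.008 = 15.119
Raw ratio (divide by min = 7.0569): C: 1.0, H: 2.142
Multiply by 7 to clear fractions: C: 7.0 ~= 7, H: 14.997 ~= 15
Reduce by GCD to get the simplest whole-number ratio:

7:15


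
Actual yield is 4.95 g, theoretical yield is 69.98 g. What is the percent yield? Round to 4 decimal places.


% yield = 100 * actual / theoretical
% yield = 100 * 4.95 / 69.98
% yield = 7.07344956 %, rounded to 4 dp:

7.0734 %


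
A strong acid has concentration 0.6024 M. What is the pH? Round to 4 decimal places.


A strong acid dissociates completely, so [H+] equals the given concentration.
pH = -log10([H+]) = -log10(0.6024)
pH = 0.22011504, rounded to 4 dp:

0.2201


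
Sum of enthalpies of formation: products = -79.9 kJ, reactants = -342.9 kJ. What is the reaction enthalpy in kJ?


dH_rxn = sum(dH_f products) - sum(dH_f reactants)
dH_rxn = -79.9 - (-342.9)
dH_rxn = 263.0 kJ:

263.00 kJ


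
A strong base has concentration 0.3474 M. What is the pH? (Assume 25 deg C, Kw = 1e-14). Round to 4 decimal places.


A strong base dissociates completely, so [OH-] equals the given concentration.
pOH = -log10([OH-]) = -log10(0.3474) = 0.45917
pH = 14 - pOH = 14 - 0.45917
pH = 13.54083, rounded to 4 dp:

13.5408


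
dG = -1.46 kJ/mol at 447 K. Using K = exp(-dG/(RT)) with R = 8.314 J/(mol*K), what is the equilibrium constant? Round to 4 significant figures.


dG is in kJ/mol; multiply by 1000 to match R in J/(mol*K).
RT = 8.314 * 447 = 3716.358 J/mol
exponent = -dG*1000 / (RT) = -(-1.46*1000) / 3716.358 = 0.39285774
K = exp(0.39285774)
K = 1.4812077, rounded to 4 significant figures:

1.481


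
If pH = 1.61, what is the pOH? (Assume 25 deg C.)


At 25 deg C, pH + pOH = 14.
pOH = 14 - pH = 14 - 1.61
pOH = 12.39:

12.39


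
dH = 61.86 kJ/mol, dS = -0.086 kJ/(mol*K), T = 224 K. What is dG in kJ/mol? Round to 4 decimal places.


Gibbs: dG = dH - T*dS (consistent units, dS already in kJ/(mol*K)).
T*dS = 224 * -0.086 = -19.264
dG = 61.86 - (-19.264)
dG = 81.124 kJ/mol, rounded to 4 dp:

81.1240 kJ/mol


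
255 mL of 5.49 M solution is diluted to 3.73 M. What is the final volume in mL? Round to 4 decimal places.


Dilution: M1*V1 = M2*V2, solve for V2.
V2 = M1*V1 / M2
V2 = 5.49 * 255 / 3.73
V2 = 1399.95 / 3.73
V2 = 375.32171582 mL, rounded to 4 dp:

375.3217 mL


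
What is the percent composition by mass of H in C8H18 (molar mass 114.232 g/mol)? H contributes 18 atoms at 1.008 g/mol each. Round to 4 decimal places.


pct = 100 * (n_elem * M_elem) / M_total
mass_contribution = 18 * 1.008 = 18.144 g/mol
pct = 100 * 18.144 / 114.232
pct = 15.88346523 %, rounded to 4 dp:

15.8835 %


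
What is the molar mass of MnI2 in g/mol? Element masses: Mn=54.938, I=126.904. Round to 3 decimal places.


M = sum(count * atomic_mass) over atoms.
M = 1*54.938 + 2*126.904
M = 54.938 + 253.808
M = 308.746 g/mol, rounded to 3 dp:

308.746 g/mol


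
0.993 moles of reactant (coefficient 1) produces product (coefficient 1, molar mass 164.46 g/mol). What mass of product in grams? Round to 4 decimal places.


Use the coefficient ratio to convert reactant moles to product moles, then multiply by the product's molar mass.
moles_P = moles_R * (coeff_P / coeff_R) = 0.993 * (1/1) = 0.993
mass_P = moles_P * M_P = 0.993 * 164.46
mass_P = 163.30878 g, rounded to 4 dp:

163.3088 g


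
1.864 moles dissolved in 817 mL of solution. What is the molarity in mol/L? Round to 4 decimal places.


Convert volume to liters: V_L = V_mL / 1000.
V_L = 817 / 1000 = 0.817 L
M = n / V_L = 1.864 / 0.817
M = 2.28151775 mol/L, rounded to 4 dp:

2.2815 mol/L


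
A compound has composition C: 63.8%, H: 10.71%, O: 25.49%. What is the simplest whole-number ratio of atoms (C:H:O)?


Assume 100 g of compound, divide each mass% by atomic mass to get moles, then normalize by the smallest to get a raw atom ratio.
Moles per 100 g: C: 63.8/12.011 = 5.3118, H: 10.71/1.008 = 10.625, O: 25.49/15.999 = 1.5932
Raw ratio (divide by min = 1.5932): C: 3.334, H: 6.669, O: 1.0
Multiply by 3 to clear fractions: C: 10.002 ~= 10, H: 20.007 ~= 20, O: 3.0 ~= 3
Reduce by GCD to get the simplest whole-number ratio:

10:20:3


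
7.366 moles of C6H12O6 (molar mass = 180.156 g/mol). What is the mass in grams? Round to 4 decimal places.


mass = n * M
mass = 7.366 * 180.156
mass = 1327.029096 g, rounded to 4 dp:

1327.0291 g


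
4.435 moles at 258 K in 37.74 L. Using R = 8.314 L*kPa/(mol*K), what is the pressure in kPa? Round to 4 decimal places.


PV = nRT, solve for P = nRT / V.
nRT = 4.435 * 8.314 * 258 = 9513.1282
P = 9513.1282 / 37.74
P = 252.07016958 kPa, rounded to 4 dp:

252.0702 kPa


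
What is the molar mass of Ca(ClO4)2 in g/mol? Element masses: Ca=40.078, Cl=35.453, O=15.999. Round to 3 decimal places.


M = sum(count * atomic_mass) over atoms.
M = 1*40.078 + 2*35.453 + 8*15.999
M = 40.078 + 70.906 + 127.992
M = 238.976 g/mol, rounded to 3 dp:

238.976 g/mol


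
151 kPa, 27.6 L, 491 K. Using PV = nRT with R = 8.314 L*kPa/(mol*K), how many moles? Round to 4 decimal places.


PV = nRT, solve for n = PV / (RT).
PV = 151 * 27.6 = 4167.6
RT = 8.314 * 491 = 4082.174
n = 4167.6 / 4082.174
n = 1.02092659 mol, rounded to 4 dp:

1.0209 mol


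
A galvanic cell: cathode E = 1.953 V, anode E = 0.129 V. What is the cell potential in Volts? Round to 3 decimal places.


Standard cell potential: E_cell = E_cathode - E_anode.
E_cell = 1.953 - (0.129)
E_cell = 1.824 V, rounded to 3 dp:

1.824 V


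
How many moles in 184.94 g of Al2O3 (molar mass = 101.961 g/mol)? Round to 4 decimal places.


n = mass / M
n = 184.94 / 101.961
n = 1.81383078 mol, rounded to 4 dp:

1.8138 mol


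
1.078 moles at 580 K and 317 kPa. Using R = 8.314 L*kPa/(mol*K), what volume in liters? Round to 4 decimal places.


PV = nRT, solve for V = nRT / P.
nRT = 1.078 * 8.314 * 580 = 5198.2454
V = 5198.2454 / 317
V = 16.39825047 L, rounded to 4 dp:

16.3983 L


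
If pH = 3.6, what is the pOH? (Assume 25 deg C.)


At 25 deg C, pH + pOH = 14.
pOH = 14 - pH = 14 - 3.6
pOH = 10.4:

10.40


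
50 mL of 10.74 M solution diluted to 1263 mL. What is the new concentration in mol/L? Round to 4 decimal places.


Dilution: M1*V1 = M2*V2, solve for M2.
M2 = M1*V1 / V2
M2 = 10.74 * 50 / 1263
M2 = 537.0 / 1263
M2 = 0.42517815 mol/L, rounded to 4 dp:

0.4252 mol/L


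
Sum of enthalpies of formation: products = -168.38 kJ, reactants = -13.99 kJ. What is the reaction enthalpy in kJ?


dH_rxn = sum(dH_f products) - sum(dH_f reactants)
dH_rxn = -168.38 - (-13.99)
dH_rxn = -154.39 kJ:

-154.39 kJ


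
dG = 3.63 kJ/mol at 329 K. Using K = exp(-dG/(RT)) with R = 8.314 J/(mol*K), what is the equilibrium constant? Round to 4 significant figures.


dG is in kJ/mol; multiply by 1000 to match R in J/(mol*K).
RT = 8.314 * 329 = 2735.306 J/mol
exponent = -dG*1000 / (RT) = -(3.63*1000) / 2735.306 = -1.32709101
K = exp(-1.32709101)
K = 0.26524774, rounded to 4 significant figures:

0.2652


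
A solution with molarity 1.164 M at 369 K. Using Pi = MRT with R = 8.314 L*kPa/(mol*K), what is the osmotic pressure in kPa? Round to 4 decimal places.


Osmotic pressure (van't Hoff): Pi = M*R*T.
RT = 8.314 * 369 = 3067.866
Pi = 1.164 * 3067.866
Pi = 3570.996024 kPa, rounded to 4 dp:

3570.9960 kPa


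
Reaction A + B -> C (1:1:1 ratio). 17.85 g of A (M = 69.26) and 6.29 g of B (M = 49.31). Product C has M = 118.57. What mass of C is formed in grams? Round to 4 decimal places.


Find moles of each reactant; the smaller value is the limiting reagent in a 1:1:1 reaction, so moles_C equals moles of the limiter.
n_A = mass_A / M_A = 17.85 / 69.26 = 0.257725 mol
n_B = mass_B / M_B = 6.29 / 49.31 = 0.12756 mol
Limiting reagent: B (smaller), n_limiting = 0.12756 mol
mass_C = n_limiting * M_C = 0.12756 * 118.57
mass_C = 15.1247892 g, rounded to 4 dp:

15.1248 g


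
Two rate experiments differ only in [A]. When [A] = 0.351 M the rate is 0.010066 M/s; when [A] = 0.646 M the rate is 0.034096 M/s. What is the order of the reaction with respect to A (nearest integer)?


Rate is proportional to [A]^n, so rate2/rate1 = ([A]2/[A]1)^n. Take logs to solve for n.
rate2/rate1 = 0.034096 / 0.010066 = 3.3872
[A]2/[A]1 = 0.646 / 0.351 = 1.8405
n = ln(3.3872) / ln(1.8405) = 2.0
Nearest integer order:

2


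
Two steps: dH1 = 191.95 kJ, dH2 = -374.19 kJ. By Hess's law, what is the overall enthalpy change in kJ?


Hess's law: enthalpy is a state function, so add the step enthalpies.
dH_total = dH1 + dH2 = 191.95 + (-374.19)
dH_total = -182.24 kJ:

-182.24 kJ


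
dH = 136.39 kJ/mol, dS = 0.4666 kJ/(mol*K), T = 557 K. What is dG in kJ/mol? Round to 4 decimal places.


Gibbs: dG = dH - T*dS (consistent units, dS already in kJ/(mol*K)).
T*dS = 557 * 0.4666 = 259.8962
dG = 136.39 - (259.8962)
dG = -123.5062 kJ/mol, rounded to 4 dp:

-123.5062 kJ/mol


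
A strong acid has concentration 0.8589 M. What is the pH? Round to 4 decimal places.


A strong acid dissociates completely, so [H+] equals the given concentration.
pH = -log10([H+]) = -log10(0.8589)
pH = 0.0660574, rounded to 4 dp:

0.0661


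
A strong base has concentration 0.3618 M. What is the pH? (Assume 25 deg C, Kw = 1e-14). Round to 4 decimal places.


A strong base dissociates completely, so [OH-] equals the given concentration.
pOH = -log10([OH-]) = -log10(0.3618) = 0.441531
pH = 14 - pOH = 14 - 0.441531
pH = 13.558469, rounded to 4 dp:

13.5585


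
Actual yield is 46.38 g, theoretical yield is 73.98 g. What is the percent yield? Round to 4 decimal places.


% yield = 100 * actual / theoretical
% yield = 100 * 46.38 / 73.98
% yield = 62.69261963 %, rounded to 4 dp:

62.6926 %


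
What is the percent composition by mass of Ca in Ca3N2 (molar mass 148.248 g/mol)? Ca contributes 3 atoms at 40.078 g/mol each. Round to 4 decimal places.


pct = 100 * (n_elem * M_elem) / M_total
mass_contribution = 3 * 40.078 = 120.234 g/mol
pct = 100 * 120.234 / 148.248
pct = 81.10328638 %, rounded to 4 dp:

81.1033 %


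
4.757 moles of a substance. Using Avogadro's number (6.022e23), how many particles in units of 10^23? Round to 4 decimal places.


N = n * NA, then divide by 1e23 for the requested units.
N / 1e23 = n * 6.022
N / 1e23 = 4.757 * 6.022
N / 1e23 = 28.646654, rounded to 4 dp:

28.6467


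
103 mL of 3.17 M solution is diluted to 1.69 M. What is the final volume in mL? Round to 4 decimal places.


Dilution: M1*V1 = M2*V2, solve for V2.
V2 = M1*V1 / M2
V2 = 3.17 * 103 / 1.69
V2 = 326.51 / 1.69
V2 = 193.20118343 mL, rounded to 4 dp:

193.2012 mL


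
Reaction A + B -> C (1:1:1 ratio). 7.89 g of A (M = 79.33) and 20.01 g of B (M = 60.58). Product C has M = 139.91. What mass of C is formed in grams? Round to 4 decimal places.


Find moles of each reactant; the smaller value is the limiting reagent in a 1:1:1 reaction, so moles_C equals moles of the limiter.
n_A = mass_A / M_A = 7.89 / 79.33 = 0.099458 mol
n_B = mass_B / M_B = 20.01 / 60.58 = 0.330307 mol
Limiting reagent: A (smaller), n_limiting = 0.099458 mol
mass_C = n_limiting * M_C = 0.099458 * 139.91
mass_C = 13.91516878 g, rounded to 4 dp:

13.9152 g


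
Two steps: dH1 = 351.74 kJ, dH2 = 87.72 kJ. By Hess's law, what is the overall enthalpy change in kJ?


Hess's law: enthalpy is a state function, so add the step enthalpies.
dH_total = dH1 + dH2 = 351.74 + (87.72)
dH_total = 439.46 kJ:

439.46 kJ


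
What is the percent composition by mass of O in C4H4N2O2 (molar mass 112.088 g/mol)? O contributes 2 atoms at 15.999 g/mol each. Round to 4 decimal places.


pct = 100 * (n_elem * M_elem) / M_total
mass_contribution = 2 * 15.999 = 31.998 g/mol
pct = 100 * 31.998 / 112.088
pct = 28.5472129 %, rounded to 4 dp:

28.5472 %


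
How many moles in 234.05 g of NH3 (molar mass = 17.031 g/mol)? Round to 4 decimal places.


n = mass / M
n = 234.05 / 17.031
n = 13.74258705 mol, rounded to 4 dp:

13.7426 mol


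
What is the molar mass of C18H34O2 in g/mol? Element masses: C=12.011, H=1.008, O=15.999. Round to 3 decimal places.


M = sum(count * atomic_mass) over atoms.
M = 18*12.011 + 34*1.008 + 2*15.999
M = 216.198 + 34.272 + 31.998
M = 282.468 g/mol, rounded to 3 dp:

282.468 g/mol


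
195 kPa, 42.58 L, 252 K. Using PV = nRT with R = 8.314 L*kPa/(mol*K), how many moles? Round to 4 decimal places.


PV = nRT, solve for n = PV / (RT).
PV = 195 * 42.58 = 8303.1
RT = 8.314 * 252 = 2095.128
n = 8303.1 / 2095.128
n = 3.96305142 mol, rounded to 4 dp:

3.9631 mol


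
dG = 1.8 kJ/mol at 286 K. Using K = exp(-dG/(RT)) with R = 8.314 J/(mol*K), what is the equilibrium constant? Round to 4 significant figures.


dG is in kJ/mol; multiply by 1000 to match R in J/(mol*K).
RT = 8.314 * 286 = 2377.804 J/mol
exponent = -dG*1000 / (RT) = -(1.8*1000) / 2377.804 = -0.757001
K = exp(-0.757001)
K = 0.46907106, rounded to 4 significant figures:

0.4691


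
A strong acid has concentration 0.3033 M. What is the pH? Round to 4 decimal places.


A strong acid dissociates completely, so [H+] equals the given concentration.
pH = -log10([H+]) = -log10(0.3033)
pH = 0.51812759, rounded to 4 dp:

0.5181


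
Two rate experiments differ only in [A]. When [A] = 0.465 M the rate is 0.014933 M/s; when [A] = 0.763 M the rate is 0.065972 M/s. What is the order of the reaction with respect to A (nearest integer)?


Rate is proportional to [A]^n, so rate2/rate1 = ([A]2/[A]1)^n. Take logs to solve for n.
rate2/rate1 = 0.065972 / 0.014933 = 4.4179
[A]2/[A]1 = 0.763 / 0.465 = 1.6409
n = ln(4.4179) / ln(1.6409) = 3.0
Nearest integer order:

3


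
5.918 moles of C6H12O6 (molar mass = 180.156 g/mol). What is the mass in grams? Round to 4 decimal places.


mass = n * M
mass = 5.918 * 180.156
mass = 1066.163208 g, rounded to 4 dp:

1066.1632 g


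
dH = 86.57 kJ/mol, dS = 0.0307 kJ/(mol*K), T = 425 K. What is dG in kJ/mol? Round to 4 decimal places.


Gibbs: dG = dH - T*dS (consistent units, dS already in kJ/(mol*K)).
T*dS = 425 * 0.0307 = 13.0475
dG = 86.57 - (13.0475)
dG = 73.5225 kJ/mol, rounded to 4 dp:

73.5225 kJ/mol


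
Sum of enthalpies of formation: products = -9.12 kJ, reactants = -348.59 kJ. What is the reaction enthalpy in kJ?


dH_rxn = sum(dH_f products) - sum(dH_f reactants)
dH_rxn = -9.12 - (-348.59)
dH_rxn = 339.47 kJ:

339.47 kJ


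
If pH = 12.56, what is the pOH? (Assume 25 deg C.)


At 25 deg C, pH + pOH = 14.
pOH = 14 - pH = 14 - 12.56
pOH = 1.44:

1.44


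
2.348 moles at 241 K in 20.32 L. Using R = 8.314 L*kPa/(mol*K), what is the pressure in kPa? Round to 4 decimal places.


PV = nRT, solve for P = nRT / V.
nRT = 2.348 * 8.314 * 241 = 4704.6266
P = 4704.6266 / 20.32
P = 231.52689961 kPa, rounded to 4 dp:

231.5269 kPa


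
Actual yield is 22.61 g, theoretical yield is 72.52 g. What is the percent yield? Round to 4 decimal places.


% yield = 100 * actual / theoretical
% yield = 100 * 22.61 / 72.52
% yield = 31.17760618 %, rounded to 4 dp:

31.1776 %


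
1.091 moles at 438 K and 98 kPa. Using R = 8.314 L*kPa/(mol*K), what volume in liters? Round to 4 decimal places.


PV = nRT, solve for V = nRT / P.
nRT = 1.091 * 8.314 * 438 = 3972.9114
V = 3972.9114 / 98
V = 40.53991224 L, rounded to 4 dp:

40.5399 L


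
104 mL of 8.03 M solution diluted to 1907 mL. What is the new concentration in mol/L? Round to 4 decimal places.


Dilution: M1*V1 = M2*V2, solve for M2.
M2 = M1*V1 / V2
M2 = 8.03 * 104 / 1907
M2 = 835.12 / 1907
M2 = 0.43792344 mol/L, rounded to 4 dp:

0.4379 mol/L


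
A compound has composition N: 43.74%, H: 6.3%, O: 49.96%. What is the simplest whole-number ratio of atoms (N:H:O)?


Assume 100 g of compound, divide each mass% by atomic mass to get moles, then normalize by the smallest to get a raw atom ratio.
Moles per 100 g: N: 43.74/14.007 = 3.1227, H: 6.3/1.008 = 6.25, O: 49.96/15.999 = 3.1227
Raw ratio (divide by min = 3.1227): N: 1.0, H: 2.001, O: 1.0
Multiply by 1 to clear fractions: N: 1.0 ~= 1, H: 2.001 ~= 2, O: 1.0 ~= 1
Reduce by GCD to get the simplest whole-number ratio:

1:2:1


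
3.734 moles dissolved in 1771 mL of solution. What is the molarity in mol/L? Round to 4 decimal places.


Convert volume to liters: V_L = V_mL / 1000.
V_L = 1771 / 1000 = 1.771 L
M = n / V_L = 3.734 / 1.771
M = 2.10841333 mol/L, rounded to 4 dp:

2.1084 mol/L


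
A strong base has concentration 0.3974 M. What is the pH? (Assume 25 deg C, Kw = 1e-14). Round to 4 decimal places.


A strong base dissociates completely, so [OH-] equals the given concentration.
pOH = -log10([OH-]) = -log10(0.3974) = 0.400772
pH = 14 - pOH = 14 - 0.400772
pH = 13.599228, rounded to 4 dp:

13.5992


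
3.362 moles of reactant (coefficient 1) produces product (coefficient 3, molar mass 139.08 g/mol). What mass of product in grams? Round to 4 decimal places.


Use the coefficient ratio to convert reactant moles to product moles, then multiply by the product's molar mass.
moles_P = moles_R * (coeff_P / coeff_R) = 3.362 * (3/1) = 10.086
mass_P = moles_P * M_P = 10.086 * 139.08
mass_P = 1402.76088 g, rounded to 4 dp:

1402.7609 g


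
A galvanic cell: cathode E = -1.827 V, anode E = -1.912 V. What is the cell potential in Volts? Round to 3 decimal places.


Standard cell potential: E_cell = E_cathode - E_anode.
E_cell = -1.827 - (-1.912)
E_cell = 0.085 V, rounded to 3 dp:

0.085 V


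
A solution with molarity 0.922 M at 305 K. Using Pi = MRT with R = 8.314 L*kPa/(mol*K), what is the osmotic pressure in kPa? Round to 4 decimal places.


Osmotic pressure (van't Hoff): Pi = M*R*T.
RT = 8.314 * 305 = 2535.77
Pi = 0.922 * 2535.77
Pi = 2337.97994 kPa, rounded to 4 dp:

2337.9799 kPa


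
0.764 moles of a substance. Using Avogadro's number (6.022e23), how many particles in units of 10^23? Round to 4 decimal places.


N = n * NA, then divide by 1e23 for the requested units.
N / 1e23 = n * 6.022
N / 1e23 = 0.764 * 6.022
N / 1e23 = 4.600808, rounded to 4 dp:

4.6008


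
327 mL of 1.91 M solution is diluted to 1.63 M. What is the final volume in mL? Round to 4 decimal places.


Dilution: M1*V1 = M2*V2, solve for V2.
V2 = M1*V1 / M2
V2 = 1.91 * 327 / 1.63
V2 = 624.57 / 1.63
V2 = 383.17177914 mL, rounded to 4 dp:

383.1718 mL


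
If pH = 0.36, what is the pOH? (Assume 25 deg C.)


At 25 deg C, pH + pOH = 14.
pOH = 14 - pH = 14 - 0.36
pOH = 13.64:

13.64


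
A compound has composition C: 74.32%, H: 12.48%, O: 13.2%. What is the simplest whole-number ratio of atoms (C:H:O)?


Assume 100 g of compound, divide each mass% by atomic mass to get moles, then normalize by the smallest to get a raw atom ratio.
Moles per 100 g: C: 74.32/12.011 = 6.1877, H: 12.48/1.008 = 12.381, O: 13.2/15.999 = 0.8251
Raw ratio (divide by min = 0.8251): C: 7.5, H: 15.006, O: 1.0
Multiply by 2 to clear fractions: C: 14.999 ~= 15, H: 30.013 ~= 30, O: 2.0 ~= 2
Reduce by GCD to get the simplest whole-number ratio:

15:30:2


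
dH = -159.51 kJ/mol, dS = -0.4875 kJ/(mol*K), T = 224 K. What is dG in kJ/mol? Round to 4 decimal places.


Gibbs: dG = dH - T*dS (consistent units, dS already in kJ/(mol*K)).
T*dS = 224 * -0.4875 = -109.2
dG = -159.51 - (-109.2)
dG = -50.31 kJ/mol, rounded to 4 dp:

-50.3100 kJ/mol


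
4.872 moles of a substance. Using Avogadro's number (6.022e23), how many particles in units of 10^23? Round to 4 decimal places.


N = n * NA, then divide by 1e23 for the requested units.
N / 1e23 = n * 6.022
N / 1e23 = 4.872 * 6.022
N / 1e23 = 29.339184, rounded to 4 dp:

29.3392


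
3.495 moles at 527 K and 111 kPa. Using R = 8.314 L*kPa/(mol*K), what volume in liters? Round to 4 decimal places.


PV = nRT, solve for V = nRT / P.
nRT = 3.495 * 8.314 * 527 = 15313.2656
V = 15313.2656 / 111
V = 137.95734775 L, rounded to 4 dp:

137.9573 L


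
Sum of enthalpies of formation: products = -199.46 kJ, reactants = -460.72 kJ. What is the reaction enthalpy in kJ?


dH_rxn = sum(dH_f products) - sum(dH_f reactants)
dH_rxn = -199.46 - (-460.72)
dH_rxn = 261.26 kJ:

261.26 kJ


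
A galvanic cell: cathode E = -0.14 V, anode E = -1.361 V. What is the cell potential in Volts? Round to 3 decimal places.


Standard cell potential: E_cell = E_cathode - E_anode.
E_cell = -0.14 - (-1.361)
E_cell = 1.221 V, rounded to 3 dp:

1.221 V


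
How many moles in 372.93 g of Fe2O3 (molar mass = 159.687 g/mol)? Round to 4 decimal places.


n = mass / M
n = 372.93 / 159.687
n = 2.33538109 mol, rounded to 4 dp:

2.3354 mol


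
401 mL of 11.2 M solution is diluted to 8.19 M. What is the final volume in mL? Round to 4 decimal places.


Dilution: M1*V1 = M2*V2, solve for V2.
V2 = M1*V1 / M2
V2 = 11.2 * 401 / 8.19
V2 = 4491.2 / 8.19
V2 = 548.37606838 mL, rounded to 4 dp:

548.3761 mL


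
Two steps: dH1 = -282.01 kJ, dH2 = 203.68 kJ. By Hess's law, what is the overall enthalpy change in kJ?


Hess's law: enthalpy is a state function, so add the step enthalpies.
dH_total = dH1 + dH2 = -282.01 + (203.68)
dH_total = -78.33 kJ:

-78.33 kJ


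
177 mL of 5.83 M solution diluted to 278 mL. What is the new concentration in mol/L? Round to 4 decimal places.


Dilution: M1*V1 = M2*V2, solve for M2.
M2 = M1*V1 / V2
M2 = 5.83 * 177 / 278
M2 = 1031.91 / 278
M2 = 3.71190647 mol/L, rounded to 4 dp:

3.7119 mol/L


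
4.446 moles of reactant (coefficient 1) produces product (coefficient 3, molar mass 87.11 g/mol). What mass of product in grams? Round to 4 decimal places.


Use the coefficient ratio to convert reactant moles to product moles, then multiply by the product's molar mass.
moles_P = moles_R * (coeff_P / coeff_R) = 4.446 * (3/1) = 13.338
mass_P = moles_P * M_P = 13.338 * 87.11
mass_P = 1161.87318 g, rounded to 4 dp:

1161.8732 g


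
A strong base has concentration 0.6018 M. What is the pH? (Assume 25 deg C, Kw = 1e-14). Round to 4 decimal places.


A strong base dissociates completely, so [OH-] equals the given concentration.
pOH = -log10([OH-]) = -log10(0.6018) = 0.220548
pH = 14 - pOH = 14 - 0.220548
pH = 13.779452, rounded to 4 dp:

13.7795
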